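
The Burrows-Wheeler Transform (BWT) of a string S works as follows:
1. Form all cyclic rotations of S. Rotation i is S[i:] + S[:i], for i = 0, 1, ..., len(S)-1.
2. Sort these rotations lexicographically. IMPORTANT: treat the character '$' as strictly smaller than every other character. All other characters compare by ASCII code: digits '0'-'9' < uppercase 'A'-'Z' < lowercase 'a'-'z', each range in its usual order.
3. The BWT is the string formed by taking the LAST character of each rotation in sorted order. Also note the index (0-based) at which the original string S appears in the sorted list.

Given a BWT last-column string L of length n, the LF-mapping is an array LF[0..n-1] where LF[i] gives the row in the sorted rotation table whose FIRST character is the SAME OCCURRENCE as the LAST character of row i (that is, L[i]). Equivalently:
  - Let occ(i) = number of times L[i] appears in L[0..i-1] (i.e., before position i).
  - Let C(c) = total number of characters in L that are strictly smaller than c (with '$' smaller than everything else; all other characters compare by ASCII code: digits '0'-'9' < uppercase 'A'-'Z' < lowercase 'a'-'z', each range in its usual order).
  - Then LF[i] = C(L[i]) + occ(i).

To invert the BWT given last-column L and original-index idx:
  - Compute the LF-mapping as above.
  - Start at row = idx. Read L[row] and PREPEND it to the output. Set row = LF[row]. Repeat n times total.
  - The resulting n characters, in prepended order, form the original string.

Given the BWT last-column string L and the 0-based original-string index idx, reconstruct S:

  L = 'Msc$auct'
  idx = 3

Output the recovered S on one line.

LF mapping: 1 5 3 0 2 7 4 6
Walk LF starting at row 3, prepending L[row]:
  step 1: row=3, L[3]='$', prepend. Next row=LF[3]=0
  step 2: row=0, L[0]='M', prepend. Next row=LF[0]=1
  step 3: row=1, L[1]='s', prepend. Next row=LF[1]=5
  step 4: row=5, L[5]='u', prepend. Next row=LF[5]=7
  step 5: row=7, L[7]='t', prepend. Next row=LF[7]=6
  step 6: row=6, L[6]='c', prepend. Next row=LF[6]=4
  step 7: row=4, L[4]='a', prepend. Next row=LF[4]=2
  step 8: row=2, L[2]='c', prepend. Next row=LF[2]=3
Reversed output: cactusM$

Answer: cactusM$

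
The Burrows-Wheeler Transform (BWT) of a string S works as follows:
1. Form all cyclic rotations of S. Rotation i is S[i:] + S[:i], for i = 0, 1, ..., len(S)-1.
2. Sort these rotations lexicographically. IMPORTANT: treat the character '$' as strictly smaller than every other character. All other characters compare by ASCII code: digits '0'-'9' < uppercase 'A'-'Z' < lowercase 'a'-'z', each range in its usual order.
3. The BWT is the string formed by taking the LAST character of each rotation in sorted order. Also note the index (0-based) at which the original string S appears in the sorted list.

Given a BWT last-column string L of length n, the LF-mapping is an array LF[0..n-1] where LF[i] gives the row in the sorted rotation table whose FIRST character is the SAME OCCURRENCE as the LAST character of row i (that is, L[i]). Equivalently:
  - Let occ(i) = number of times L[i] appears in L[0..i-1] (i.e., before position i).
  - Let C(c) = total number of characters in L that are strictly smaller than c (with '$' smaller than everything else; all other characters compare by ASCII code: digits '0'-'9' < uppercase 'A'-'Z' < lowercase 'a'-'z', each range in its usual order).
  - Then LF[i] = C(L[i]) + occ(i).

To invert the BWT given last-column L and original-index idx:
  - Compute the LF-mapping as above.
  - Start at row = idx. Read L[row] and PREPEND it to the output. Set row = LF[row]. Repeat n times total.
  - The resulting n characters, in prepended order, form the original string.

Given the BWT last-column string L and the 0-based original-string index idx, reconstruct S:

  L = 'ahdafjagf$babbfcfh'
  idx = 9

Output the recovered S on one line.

LF mapping: 1 15 9 2 10 17 3 14 11 0 5 4 6 7 12 8 13 16
Walk LF starting at row 9, prepending L[row]:
  step 1: row=9, L[9]='$', prepend. Next row=LF[9]=0
  step 2: row=0, L[0]='a', prepend. Next row=LF[0]=1
  step 3: row=1, L[1]='h', prepend. Next row=LF[1]=15
  step 4: row=15, L[15]='c', prepend. Next row=LF[15]=8
  step 5: row=8, L[8]='f', prepend. Next row=LF[8]=11
  step 6: row=11, L[11]='a', prepend. Next row=LF[11]=4
  step 7: row=4, L[4]='f', prepend. Next row=LF[4]=10
  step 8: row=10, L[10]='b', prepend. Next row=LF[10]=5
  step 9: row=5, L[5]='j', prepend. Next row=LF[5]=17
  step 10: row=17, L[17]='h', prepend. Next row=LF[17]=16
  step 11: row=16, L[16]='f', prepend. Next row=LF[16]=13
  step 12: row=13, L[13]='b', prepend. Next row=LF[13]=7
  step 13: row=7, L[7]='g', prepend. Next row=LF[7]=14
  step 14: row=14, L[14]='f', prepend. Next row=LF[14]=12
  step 15: row=12, L[12]='b', prepend. Next row=LF[12]=6
  step 16: row=6, L[6]='a', prepend. Next row=LF[6]=3
  step 17: row=3, L[3]='a', prepend. Next row=LF[3]=2
  step 18: row=2, L[2]='d', prepend. Next row=LF[2]=9
Reversed output: daabfgbfhjbfafcha$

Answer: daabfgbfhjbfafcha$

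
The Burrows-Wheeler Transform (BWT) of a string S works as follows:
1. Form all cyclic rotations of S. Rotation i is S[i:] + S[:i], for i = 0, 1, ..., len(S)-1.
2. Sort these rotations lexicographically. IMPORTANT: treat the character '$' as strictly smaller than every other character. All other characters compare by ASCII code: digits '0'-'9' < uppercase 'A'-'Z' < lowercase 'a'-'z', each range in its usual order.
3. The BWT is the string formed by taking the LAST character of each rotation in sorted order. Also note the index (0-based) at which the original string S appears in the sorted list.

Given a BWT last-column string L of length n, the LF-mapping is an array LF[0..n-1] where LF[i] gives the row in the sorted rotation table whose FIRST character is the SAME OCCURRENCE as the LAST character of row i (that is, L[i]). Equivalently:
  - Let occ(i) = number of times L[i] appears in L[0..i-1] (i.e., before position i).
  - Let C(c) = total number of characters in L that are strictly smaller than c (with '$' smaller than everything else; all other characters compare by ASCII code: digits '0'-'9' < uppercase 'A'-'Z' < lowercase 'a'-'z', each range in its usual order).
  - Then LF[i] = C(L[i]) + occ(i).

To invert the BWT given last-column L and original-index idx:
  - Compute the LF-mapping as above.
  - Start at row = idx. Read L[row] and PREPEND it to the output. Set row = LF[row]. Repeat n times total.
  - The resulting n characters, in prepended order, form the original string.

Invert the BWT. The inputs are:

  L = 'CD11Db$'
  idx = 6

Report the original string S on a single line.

LF mapping: 3 4 1 2 5 6 0
Walk LF starting at row 6, prepending L[row]:
  step 1: row=6, L[6]='$', prepend. Next row=LF[6]=0
  step 2: row=0, L[0]='C', prepend. Next row=LF[0]=3
  step 3: row=3, L[3]='1', prepend. Next row=LF[3]=2
  step 4: row=2, L[2]='1', prepend. Next row=LF[2]=1
  step 5: row=1, L[1]='D', prepend. Next row=LF[1]=4
  step 6: row=4, L[4]='D', prepend. Next row=LF[4]=5
  step 7: row=5, L[5]='b', prepend. Next row=LF[5]=6
Reversed output: bDD11C$

Answer: bDD11C$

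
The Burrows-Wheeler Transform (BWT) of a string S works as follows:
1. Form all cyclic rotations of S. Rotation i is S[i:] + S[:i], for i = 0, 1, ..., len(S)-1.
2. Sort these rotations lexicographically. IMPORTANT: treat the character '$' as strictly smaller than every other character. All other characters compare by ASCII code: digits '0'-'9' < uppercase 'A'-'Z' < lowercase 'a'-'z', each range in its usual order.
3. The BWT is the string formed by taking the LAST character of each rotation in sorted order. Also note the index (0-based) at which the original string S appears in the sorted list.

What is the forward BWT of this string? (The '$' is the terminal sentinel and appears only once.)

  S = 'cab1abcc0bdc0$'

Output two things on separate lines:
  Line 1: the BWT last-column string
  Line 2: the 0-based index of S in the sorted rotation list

Answer: 0ccbc1aa0dc$bb
11

Derivation:
All 14 rotations (rotation i = S[i:]+S[:i]):
  rot[0] = cab1abcc0bdc0$
  rot[1] = ab1abcc0bdc0$c
  rot[2] = b1abcc0bdc0$ca
  rot[3] = 1abcc0bdc0$cab
  rot[4] = abcc0bdc0$cab1
  rot[5] = bcc0bdc0$cab1a
  rot[6] = cc0bdc0$cab1ab
  rot[7] = c0bdc0$cab1abc
  rot[8] = 0bdc0$cab1abcc
  rot[9] = bdc0$cab1abcc0
  rot[10] = dc0$cab1abcc0b
  rot[11] = c0$cab1abcc0bd
  rot[12] = 0$cab1abcc0bdc
  rot[13] = $cab1abcc0bdc0
Sorted (with $ < everything):
  sorted[0] = $cab1abcc0bdc0  (last char: '0')
  sorted[1] = 0$cab1abcc0bdc  (last char: 'c')
  sorted[2] = 0bdc0$cab1abcc  (last char: 'c')
  sorted[3] = 1abcc0bdc0$cab  (last char: 'b')
  sorted[4] = ab1abcc0bdc0$c  (last char: 'c')
  sorted[5] = abcc0bdc0$cab1  (last char: '1')
  sorted[6] = b1abcc0bdc0$ca  (last char: 'a')
  sorted[7] = bcc0bdc0$cab1a  (last char: 'a')
  sorted[8] = bdc0$cab1abcc0  (last char: '0')
  sorted[9] = c0$cab1abcc0bd  (last char: 'd')
  sorted[10] = c0bdc0$cab1abc  (last char: 'c')
  sorted[11] = cab1abcc0bdc0$  (last char: '$')
  sorted[12] = cc0bdc0$cab1ab  (last char: 'b')
  sorted[13] = dc0$cab1abcc0b  (last char: 'b')
Last column: 0ccbc1aa0dc$bb
Original string S is at sorted index 11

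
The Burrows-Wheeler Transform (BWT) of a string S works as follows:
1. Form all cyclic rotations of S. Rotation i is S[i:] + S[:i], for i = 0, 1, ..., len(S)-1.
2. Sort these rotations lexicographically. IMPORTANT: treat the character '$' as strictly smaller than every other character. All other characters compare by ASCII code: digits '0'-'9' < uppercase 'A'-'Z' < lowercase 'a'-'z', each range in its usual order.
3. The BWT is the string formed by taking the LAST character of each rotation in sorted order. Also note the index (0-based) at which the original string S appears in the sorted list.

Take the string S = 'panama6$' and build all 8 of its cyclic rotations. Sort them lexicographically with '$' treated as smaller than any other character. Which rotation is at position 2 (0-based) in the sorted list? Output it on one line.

Answer: a6$panam

Derivation:
All 8 rotations (rotation i = S[i:]+S[:i]):
  rot[0] = panama6$
  rot[1] = anama6$p
  rot[2] = nama6$pa
  rot[3] = ama6$pan
  rot[4] = ma6$pana
  rot[5] = a6$panam
  rot[6] = 6$panama
  rot[7] = $panama6
Sorted (with $ < everything):
  sorted[0] = $panama6
  sorted[1] = 6$panama
  sorted[2] = a6$panam
  sorted[3] = ama6$pan
  sorted[4] = anama6$p
  sorted[5] = ma6$pana
  sorted[6] = nama6$pa
  sorted[7] = panama6$
sorted[2] = a6$panam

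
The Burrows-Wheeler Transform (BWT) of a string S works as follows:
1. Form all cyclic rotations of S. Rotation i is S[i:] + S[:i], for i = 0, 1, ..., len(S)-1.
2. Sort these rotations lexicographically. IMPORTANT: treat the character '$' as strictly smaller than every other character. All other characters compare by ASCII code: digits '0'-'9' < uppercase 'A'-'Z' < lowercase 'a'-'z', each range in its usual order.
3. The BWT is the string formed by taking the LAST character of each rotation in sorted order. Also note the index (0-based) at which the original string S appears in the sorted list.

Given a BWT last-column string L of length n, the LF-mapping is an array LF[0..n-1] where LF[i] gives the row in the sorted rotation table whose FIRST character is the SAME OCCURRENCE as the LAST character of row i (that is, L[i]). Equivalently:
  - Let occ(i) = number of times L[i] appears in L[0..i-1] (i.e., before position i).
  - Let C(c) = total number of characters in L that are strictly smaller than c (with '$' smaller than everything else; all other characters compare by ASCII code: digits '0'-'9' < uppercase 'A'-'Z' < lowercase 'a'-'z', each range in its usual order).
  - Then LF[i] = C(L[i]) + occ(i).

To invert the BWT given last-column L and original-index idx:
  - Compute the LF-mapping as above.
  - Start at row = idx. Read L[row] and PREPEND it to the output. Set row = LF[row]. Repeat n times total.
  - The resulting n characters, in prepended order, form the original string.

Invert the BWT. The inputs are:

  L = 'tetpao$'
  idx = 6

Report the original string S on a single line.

Answer: teapot$

Derivation:
LF mapping: 5 2 6 4 1 3 0
Walk LF starting at row 6, prepending L[row]:
  step 1: row=6, L[6]='$', prepend. Next row=LF[6]=0
  step 2: row=0, L[0]='t', prepend. Next row=LF[0]=5
  step 3: row=5, L[5]='o', prepend. Next row=LF[5]=3
  step 4: row=3, L[3]='p', prepend. Next row=LF[3]=4
  step 5: row=4, L[4]='a', prepend. Next row=LF[4]=1
  step 6: row=1, L[1]='e', prepend. Next row=LF[1]=2
  step 7: row=2, L[2]='t', prepend. Next row=LF[2]=6
Reversed output: teapot$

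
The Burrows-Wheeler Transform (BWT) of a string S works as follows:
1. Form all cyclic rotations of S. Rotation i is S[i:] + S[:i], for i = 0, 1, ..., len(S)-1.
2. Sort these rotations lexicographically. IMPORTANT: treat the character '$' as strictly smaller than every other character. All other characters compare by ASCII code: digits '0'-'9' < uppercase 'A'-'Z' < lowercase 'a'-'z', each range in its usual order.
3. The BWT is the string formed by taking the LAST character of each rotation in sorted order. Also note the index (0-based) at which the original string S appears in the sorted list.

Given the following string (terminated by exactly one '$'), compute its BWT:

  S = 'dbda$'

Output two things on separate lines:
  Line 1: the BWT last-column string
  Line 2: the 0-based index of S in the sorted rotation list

Answer: addb$
4

Derivation:
All 5 rotations (rotation i = S[i:]+S[:i]):
  rot[0] = dbda$
  rot[1] = bda$d
  rot[2] = da$db
  rot[3] = a$dbd
  rot[4] = $dbda
Sorted (with $ < everything):
  sorted[0] = $dbda  (last char: 'a')
  sorted[1] = a$dbd  (last char: 'd')
  sorted[2] = bda$d  (last char: 'd')
  sorted[3] = da$db  (last char: 'b')
  sorted[4] = dbda$  (last char: '$')
Last column: addb$
Original string S is at sorted index 4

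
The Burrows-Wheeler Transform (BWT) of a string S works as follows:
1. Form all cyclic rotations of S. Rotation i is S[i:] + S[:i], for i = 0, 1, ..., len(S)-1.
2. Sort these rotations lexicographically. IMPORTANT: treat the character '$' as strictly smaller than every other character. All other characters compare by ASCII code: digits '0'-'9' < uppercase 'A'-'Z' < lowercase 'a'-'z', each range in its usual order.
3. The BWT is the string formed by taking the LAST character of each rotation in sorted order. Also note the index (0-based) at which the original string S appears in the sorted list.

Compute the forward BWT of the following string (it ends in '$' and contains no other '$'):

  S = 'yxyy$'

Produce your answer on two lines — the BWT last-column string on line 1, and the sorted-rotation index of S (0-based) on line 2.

All 5 rotations (rotation i = S[i:]+S[:i]):
  rot[0] = yxyy$
  rot[1] = xyy$y
  rot[2] = yy$yx
  rot[3] = y$yxy
  rot[4] = $yxyy
Sorted (with $ < everything):
  sorted[0] = $yxyy  (last char: 'y')
  sorted[1] = xyy$y  (last char: 'y')
  sorted[2] = y$yxy  (last char: 'y')
  sorted[3] = yxyy$  (last char: '$')
  sorted[4] = yy$yx  (last char: 'x')
Last column: yyy$x
Original string S is at sorted index 3

Answer: yyy$x
3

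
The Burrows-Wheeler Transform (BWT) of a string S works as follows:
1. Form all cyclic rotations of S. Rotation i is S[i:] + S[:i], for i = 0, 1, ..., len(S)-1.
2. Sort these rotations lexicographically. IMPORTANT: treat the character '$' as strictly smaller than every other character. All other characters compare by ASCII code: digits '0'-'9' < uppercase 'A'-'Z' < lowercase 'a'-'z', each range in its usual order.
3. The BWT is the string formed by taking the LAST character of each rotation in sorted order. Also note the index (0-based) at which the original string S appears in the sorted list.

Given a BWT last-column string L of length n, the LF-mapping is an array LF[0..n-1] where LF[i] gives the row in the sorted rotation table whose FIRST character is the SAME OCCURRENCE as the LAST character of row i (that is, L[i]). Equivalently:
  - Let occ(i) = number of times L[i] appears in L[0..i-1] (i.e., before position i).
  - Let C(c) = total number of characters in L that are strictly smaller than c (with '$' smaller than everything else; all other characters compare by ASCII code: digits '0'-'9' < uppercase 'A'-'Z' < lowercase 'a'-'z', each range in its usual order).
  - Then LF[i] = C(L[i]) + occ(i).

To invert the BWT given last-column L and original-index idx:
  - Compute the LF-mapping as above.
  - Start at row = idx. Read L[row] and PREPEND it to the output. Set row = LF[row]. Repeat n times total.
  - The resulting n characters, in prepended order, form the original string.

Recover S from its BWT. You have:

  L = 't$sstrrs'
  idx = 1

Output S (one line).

Answer: rstssrt$

Derivation:
LF mapping: 6 0 3 4 7 1 2 5
Walk LF starting at row 1, prepending L[row]:
  step 1: row=1, L[1]='$', prepend. Next row=LF[1]=0
  step 2: row=0, L[0]='t', prepend. Next row=LF[0]=6
  step 3: row=6, L[6]='r', prepend. Next row=LF[6]=2
  step 4: row=2, L[2]='s', prepend. Next row=LF[2]=3
  step 5: row=3, L[3]='s', prepend. Next row=LF[3]=4
  step 6: row=4, L[4]='t', prepend. Next row=LF[4]=7
  step 7: row=7, L[7]='s', prepend. Next row=LF[7]=5
  step 8: row=5, L[5]='r', prepend. Next row=LF[5]=1
Reversed output: rstssrt$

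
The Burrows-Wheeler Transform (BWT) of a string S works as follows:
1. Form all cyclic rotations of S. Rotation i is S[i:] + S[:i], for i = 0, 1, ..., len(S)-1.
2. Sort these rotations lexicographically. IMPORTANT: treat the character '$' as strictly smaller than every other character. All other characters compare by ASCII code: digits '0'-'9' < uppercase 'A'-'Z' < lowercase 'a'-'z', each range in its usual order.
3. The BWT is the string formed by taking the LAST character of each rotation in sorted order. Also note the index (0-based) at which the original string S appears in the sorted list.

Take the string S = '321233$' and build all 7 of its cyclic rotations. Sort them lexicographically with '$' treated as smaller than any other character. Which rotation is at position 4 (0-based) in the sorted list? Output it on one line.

Answer: 3$32123

Derivation:
All 7 rotations (rotation i = S[i:]+S[:i]):
  rot[0] = 321233$
  rot[1] = 21233$3
  rot[2] = 1233$32
  rot[3] = 233$321
  rot[4] = 33$3212
  rot[5] = 3$32123
  rot[6] = $321233
Sorted (with $ < everything):
  sorted[0] = $321233
  sorted[1] = 1233$32
  sorted[2] = 21233$3
  sorted[3] = 233$321
  sorted[4] = 3$32123
  sorted[5] = 321233$
  sorted[6] = 33$3212
sorted[4] = 3$32123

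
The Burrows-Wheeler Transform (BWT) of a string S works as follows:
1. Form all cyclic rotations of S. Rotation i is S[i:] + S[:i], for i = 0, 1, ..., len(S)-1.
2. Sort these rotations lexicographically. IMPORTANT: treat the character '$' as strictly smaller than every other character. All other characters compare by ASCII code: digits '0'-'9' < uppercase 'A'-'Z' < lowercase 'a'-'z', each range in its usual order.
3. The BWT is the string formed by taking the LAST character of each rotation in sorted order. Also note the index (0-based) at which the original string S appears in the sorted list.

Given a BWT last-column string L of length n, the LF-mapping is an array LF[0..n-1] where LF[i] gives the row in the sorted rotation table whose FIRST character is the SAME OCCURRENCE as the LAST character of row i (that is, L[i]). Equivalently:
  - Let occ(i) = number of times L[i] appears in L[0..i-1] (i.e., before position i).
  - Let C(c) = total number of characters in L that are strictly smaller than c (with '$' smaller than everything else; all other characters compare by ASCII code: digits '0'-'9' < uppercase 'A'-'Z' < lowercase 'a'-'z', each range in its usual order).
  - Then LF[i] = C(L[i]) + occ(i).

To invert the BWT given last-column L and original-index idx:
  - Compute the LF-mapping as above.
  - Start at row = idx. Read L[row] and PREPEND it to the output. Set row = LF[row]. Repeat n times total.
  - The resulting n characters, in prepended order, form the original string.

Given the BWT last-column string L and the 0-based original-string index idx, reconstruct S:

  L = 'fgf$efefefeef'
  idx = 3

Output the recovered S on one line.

LF mapping: 6 12 7 0 1 8 2 9 3 10 4 5 11
Walk LF starting at row 3, prepending L[row]:
  step 1: row=3, L[3]='$', prepend. Next row=LF[3]=0
  step 2: row=0, L[0]='f', prepend. Next row=LF[0]=6
  step 3: row=6, L[6]='e', prepend. Next row=LF[6]=2
  step 4: row=2, L[2]='f', prepend. Next row=LF[2]=7
  step 5: row=7, L[7]='f', prepend. Next row=LF[7]=9
  step 6: row=9, L[9]='f', prepend. Next row=LF[9]=10
  step 7: row=10, L[10]='e', prepend. Next row=LF[10]=4
  step 8: row=4, L[4]='e', prepend. Next row=LF[4]=1
  step 9: row=1, L[1]='g', prepend. Next row=LF[1]=12
  step 10: row=12, L[12]='f', prepend. Next row=LF[12]=11
  step 11: row=11, L[11]='e', prepend. Next row=LF[11]=5
  step 12: row=5, L[5]='f', prepend. Next row=LF[5]=8
  step 13: row=8, L[8]='e', prepend. Next row=LF[8]=3
Reversed output: efefgeefffef$

Answer: efefgeefffef$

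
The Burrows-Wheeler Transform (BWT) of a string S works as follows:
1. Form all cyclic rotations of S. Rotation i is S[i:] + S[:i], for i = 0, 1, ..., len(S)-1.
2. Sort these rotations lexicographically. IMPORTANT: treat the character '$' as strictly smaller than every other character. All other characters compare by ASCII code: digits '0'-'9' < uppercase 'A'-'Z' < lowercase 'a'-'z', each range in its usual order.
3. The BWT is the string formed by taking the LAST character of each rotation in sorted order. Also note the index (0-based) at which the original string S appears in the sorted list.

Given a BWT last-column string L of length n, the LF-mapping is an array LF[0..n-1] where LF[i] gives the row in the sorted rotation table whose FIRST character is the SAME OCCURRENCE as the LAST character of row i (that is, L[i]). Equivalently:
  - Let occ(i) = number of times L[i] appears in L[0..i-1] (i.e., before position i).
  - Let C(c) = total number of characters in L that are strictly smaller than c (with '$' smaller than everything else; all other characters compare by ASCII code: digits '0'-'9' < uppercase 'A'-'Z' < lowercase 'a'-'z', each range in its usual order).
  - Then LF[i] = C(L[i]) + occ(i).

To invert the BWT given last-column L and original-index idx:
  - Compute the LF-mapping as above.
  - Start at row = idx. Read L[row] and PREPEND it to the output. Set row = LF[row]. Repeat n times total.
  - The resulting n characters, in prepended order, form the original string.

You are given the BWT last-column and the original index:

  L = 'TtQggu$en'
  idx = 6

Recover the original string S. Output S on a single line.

LF mapping: 2 7 1 4 5 8 0 3 6
Walk LF starting at row 6, prepending L[row]:
  step 1: row=6, L[6]='$', prepend. Next row=LF[6]=0
  step 2: row=0, L[0]='T', prepend. Next row=LF[0]=2
  step 3: row=2, L[2]='Q', prepend. Next row=LF[2]=1
  step 4: row=1, L[1]='t', prepend. Next row=LF[1]=7
  step 5: row=7, L[7]='e', prepend. Next row=LF[7]=3
  step 6: row=3, L[3]='g', prepend. Next row=LF[3]=4
  step 7: row=4, L[4]='g', prepend. Next row=LF[4]=5
  step 8: row=5, L[5]='u', prepend. Next row=LF[5]=8
  step 9: row=8, L[8]='n', prepend. Next row=LF[8]=6
Reversed output: nuggetQT$

Answer: nuggetQT$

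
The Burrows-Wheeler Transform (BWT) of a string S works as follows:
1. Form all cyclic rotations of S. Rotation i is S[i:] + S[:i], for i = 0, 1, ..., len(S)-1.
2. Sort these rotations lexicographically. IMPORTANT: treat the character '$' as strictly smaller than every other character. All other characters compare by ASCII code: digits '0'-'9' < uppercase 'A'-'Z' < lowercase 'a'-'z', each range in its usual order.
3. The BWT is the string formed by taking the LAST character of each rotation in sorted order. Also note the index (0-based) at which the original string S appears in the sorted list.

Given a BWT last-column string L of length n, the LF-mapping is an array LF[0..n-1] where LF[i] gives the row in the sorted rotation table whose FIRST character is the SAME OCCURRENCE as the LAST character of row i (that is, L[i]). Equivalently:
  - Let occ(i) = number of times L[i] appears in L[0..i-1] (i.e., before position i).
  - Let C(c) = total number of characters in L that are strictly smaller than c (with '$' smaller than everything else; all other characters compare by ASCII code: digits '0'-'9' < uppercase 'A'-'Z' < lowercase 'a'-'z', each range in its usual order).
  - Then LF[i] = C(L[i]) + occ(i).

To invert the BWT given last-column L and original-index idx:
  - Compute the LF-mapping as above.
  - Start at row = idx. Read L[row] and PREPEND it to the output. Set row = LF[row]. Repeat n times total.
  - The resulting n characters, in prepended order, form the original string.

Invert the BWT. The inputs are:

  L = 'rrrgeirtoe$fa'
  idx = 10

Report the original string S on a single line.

LF mapping: 8 9 10 5 2 6 11 12 7 3 0 4 1
Walk LF starting at row 10, prepending L[row]:
  step 1: row=10, L[10]='$', prepend. Next row=LF[10]=0
  step 2: row=0, L[0]='r', prepend. Next row=LF[0]=8
  step 3: row=8, L[8]='o', prepend. Next row=LF[8]=7
  step 4: row=7, L[7]='t', prepend. Next row=LF[7]=12
  step 5: row=12, L[12]='a', prepend. Next row=LF[12]=1
  step 6: row=1, L[1]='r', prepend. Next row=LF[1]=9
  step 7: row=9, L[9]='e', prepend. Next row=LF[9]=3
  step 8: row=3, L[3]='g', prepend. Next row=LF[3]=5
  step 9: row=5, L[5]='i', prepend. Next row=LF[5]=6
  step 10: row=6, L[6]='r', prepend. Next row=LF[6]=11
  step 11: row=11, L[11]='f', prepend. Next row=LF[11]=4
  step 12: row=4, L[4]='e', prepend. Next row=LF[4]=2
  step 13: row=2, L[2]='r', prepend. Next row=LF[2]=10
Reversed output: refrigerator$

Answer: refrigerator$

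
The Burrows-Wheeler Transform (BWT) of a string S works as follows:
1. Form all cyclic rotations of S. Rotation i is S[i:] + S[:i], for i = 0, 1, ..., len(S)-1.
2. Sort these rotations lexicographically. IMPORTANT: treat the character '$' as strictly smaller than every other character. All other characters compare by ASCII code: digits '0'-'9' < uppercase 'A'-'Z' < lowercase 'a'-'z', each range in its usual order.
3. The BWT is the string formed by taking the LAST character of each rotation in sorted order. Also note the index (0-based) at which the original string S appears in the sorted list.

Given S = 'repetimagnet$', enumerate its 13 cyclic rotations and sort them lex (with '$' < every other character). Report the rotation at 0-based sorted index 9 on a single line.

All 13 rotations (rotation i = S[i:]+S[:i]):
  rot[0] = repetimagnet$
  rot[1] = epetimagnet$r
  rot[2] = petimagnet$re
  rot[3] = etimagnet$rep
  rot[4] = timagnet$repe
  rot[5] = imagnet$repet
  rot[6] = magnet$repeti
  rot[7] = agnet$repetim
  rot[8] = gnet$repetima
  rot[9] = net$repetimag
  rot[10] = et$repetimagn
  rot[11] = t$repetimagne
  rot[12] = $repetimagnet
Sorted (with $ < everything):
  sorted[0] = $repetimagnet
  sorted[1] = agnet$repetim
  sorted[2] = epetimagnet$r
  sorted[3] = et$repetimagn
  sorted[4] = etimagnet$rep
  sorted[5] = gnet$repetima
  sorted[6] = imagnet$repet
  sorted[7] = magnet$repeti
  sorted[8] = net$repetimag
  sorted[9] = petimagnet$re
  sorted[10] = repetimagnet$
  sorted[11] = t$repetimagne
  sorted[12] = timagnet$repe
sorted[9] = petimagnet$re

Answer: petimagnet$re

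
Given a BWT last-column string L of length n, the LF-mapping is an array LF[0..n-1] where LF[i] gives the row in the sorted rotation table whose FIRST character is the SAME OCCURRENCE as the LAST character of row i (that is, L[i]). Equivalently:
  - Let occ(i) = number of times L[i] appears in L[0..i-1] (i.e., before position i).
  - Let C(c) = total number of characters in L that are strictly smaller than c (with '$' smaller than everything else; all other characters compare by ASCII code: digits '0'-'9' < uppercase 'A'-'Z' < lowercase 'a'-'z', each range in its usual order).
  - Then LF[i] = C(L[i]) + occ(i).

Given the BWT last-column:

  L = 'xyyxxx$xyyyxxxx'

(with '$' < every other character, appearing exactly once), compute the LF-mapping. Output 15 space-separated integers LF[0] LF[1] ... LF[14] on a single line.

Answer: 1 10 11 2 3 4 0 5 12 13 14 6 7 8 9

Derivation:
Char counts: '$':1, 'x':9, 'y':5
C (first-col start): C('$')=0, C('x')=1, C('y')=10
L[0]='x': occ=0, LF[0]=C('x')+0=1+0=1
L[1]='y': occ=0, LF[1]=C('y')+0=10+0=10
L[2]='y': occ=1, LF[2]=C('y')+1=10+1=11
L[3]='x': occ=1, LF[3]=C('x')+1=1+1=2
L[4]='x': occ=2, LF[4]=C('x')+2=1+2=3
L[5]='x': occ=3, LF[5]=C('x')+3=1+3=4
L[6]='$': occ=0, LF[6]=C('$')+0=0+0=0
L[7]='x': occ=4, LF[7]=C('x')+4=1+4=5
L[8]='y': occ=2, LF[8]=C('y')+2=10+2=12
L[9]='y': occ=3, LF[9]=C('y')+3=10+3=13
L[10]='y': occ=4, LF[10]=C('y')+4=10+4=14
L[11]='x': occ=5, LF[11]=C('x')+5=1+5=6
L[12]='x': occ=6, LF[12]=C('x')+6=1+6=7
L[13]='x': occ=7, LF[13]=C('x')+7=1+7=8
L[14]='x': occ=8, LF[14]=C('x')+8=1+8=9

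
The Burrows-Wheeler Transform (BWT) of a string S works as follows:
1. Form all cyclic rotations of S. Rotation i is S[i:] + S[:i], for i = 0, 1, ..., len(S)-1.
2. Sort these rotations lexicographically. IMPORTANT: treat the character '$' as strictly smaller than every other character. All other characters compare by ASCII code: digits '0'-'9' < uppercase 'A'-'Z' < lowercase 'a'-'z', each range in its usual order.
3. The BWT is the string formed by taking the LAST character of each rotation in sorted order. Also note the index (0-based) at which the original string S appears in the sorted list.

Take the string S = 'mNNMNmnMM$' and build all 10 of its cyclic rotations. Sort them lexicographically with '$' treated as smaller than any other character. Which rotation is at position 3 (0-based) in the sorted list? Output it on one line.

Answer: MNmnMM$mNN

Derivation:
All 10 rotations (rotation i = S[i:]+S[:i]):
  rot[0] = mNNMNmnMM$
  rot[1] = NNMNmnMM$m
  rot[2] = NMNmnMM$mN
  rot[3] = MNmnMM$mNN
  rot[4] = NmnMM$mNNM
  rot[5] = mnMM$mNNMN
  rot[6] = nMM$mNNMNm
  rot[7] = MM$mNNMNmn
  rot[8] = M$mNNMNmnM
  rot[9] = $mNNMNmnMM
Sorted (with $ < everything):
  sorted[0] = $mNNMNmnMM
  sorted[1] = M$mNNMNmnM
  sorted[2] = MM$mNNMNmn
  sorted[3] = MNmnMM$mNN
  sorted[4] = NMNmnMM$mN
  sorted[5] = NNMNmnMM$m
  sorted[6] = NmnMM$mNNM
  sorted[7] = mNNMNmnMM$
  sorted[8] = mnMM$mNNMN
  sorted[9] = nMM$mNNMNm
sorted[3] = MNmnMM$mNN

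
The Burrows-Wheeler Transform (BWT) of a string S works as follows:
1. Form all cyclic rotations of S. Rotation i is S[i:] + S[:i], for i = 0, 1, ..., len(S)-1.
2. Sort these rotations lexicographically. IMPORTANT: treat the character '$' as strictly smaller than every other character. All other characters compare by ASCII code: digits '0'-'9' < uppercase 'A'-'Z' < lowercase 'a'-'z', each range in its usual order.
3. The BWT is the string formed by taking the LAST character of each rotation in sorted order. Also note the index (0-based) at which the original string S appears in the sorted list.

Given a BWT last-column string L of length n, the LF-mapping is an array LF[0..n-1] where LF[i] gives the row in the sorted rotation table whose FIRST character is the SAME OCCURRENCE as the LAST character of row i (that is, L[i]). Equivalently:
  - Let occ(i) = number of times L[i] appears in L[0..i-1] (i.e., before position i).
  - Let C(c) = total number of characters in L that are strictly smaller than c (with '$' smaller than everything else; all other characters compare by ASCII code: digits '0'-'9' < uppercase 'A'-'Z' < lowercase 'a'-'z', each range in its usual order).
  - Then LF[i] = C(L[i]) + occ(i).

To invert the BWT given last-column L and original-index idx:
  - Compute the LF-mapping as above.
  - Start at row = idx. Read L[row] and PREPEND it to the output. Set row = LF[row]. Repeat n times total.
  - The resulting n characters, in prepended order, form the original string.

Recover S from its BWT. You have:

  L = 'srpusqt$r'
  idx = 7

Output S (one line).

Answer: tsrurpqs$

Derivation:
LF mapping: 5 3 1 8 6 2 7 0 4
Walk LF starting at row 7, prepending L[row]:
  step 1: row=7, L[7]='$', prepend. Next row=LF[7]=0
  step 2: row=0, L[0]='s', prepend. Next row=LF[0]=5
  step 3: row=5, L[5]='q', prepend. Next row=LF[5]=2
  step 4: row=2, L[2]='p', prepend. Next row=LF[2]=1
  step 5: row=1, L[1]='r', prepend. Next row=LF[1]=3
  step 6: row=3, L[3]='u', prepend. Next row=LF[3]=8
  step 7: row=8, L[8]='r', prepend. Next row=LF[8]=4
  step 8: row=4, L[4]='s', prepend. Next row=LF[4]=6
  step 9: row=6, L[6]='t', prepend. Next row=LF[6]=7
Reversed output: tsrurpqs$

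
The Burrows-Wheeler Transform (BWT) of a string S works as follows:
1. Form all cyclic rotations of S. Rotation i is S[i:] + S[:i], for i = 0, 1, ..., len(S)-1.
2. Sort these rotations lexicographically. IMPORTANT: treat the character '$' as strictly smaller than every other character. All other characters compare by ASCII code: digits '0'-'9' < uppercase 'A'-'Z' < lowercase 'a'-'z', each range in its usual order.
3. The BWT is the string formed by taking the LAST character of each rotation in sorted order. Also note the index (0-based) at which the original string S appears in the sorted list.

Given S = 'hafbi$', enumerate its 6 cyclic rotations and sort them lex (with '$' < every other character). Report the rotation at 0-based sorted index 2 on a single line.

All 6 rotations (rotation i = S[i:]+S[:i]):
  rot[0] = hafbi$
  rot[1] = afbi$h
  rot[2] = fbi$ha
  rot[3] = bi$haf
  rot[4] = i$hafb
  rot[5] = $hafbi
Sorted (with $ < everything):
  sorted[0] = $hafbi
  sorted[1] = afbi$h
  sorted[2] = bi$haf
  sorted[3] = fbi$ha
  sorted[4] = hafbi$
  sorted[5] = i$hafb
sorted[2] = bi$haf

Answer: bi$haf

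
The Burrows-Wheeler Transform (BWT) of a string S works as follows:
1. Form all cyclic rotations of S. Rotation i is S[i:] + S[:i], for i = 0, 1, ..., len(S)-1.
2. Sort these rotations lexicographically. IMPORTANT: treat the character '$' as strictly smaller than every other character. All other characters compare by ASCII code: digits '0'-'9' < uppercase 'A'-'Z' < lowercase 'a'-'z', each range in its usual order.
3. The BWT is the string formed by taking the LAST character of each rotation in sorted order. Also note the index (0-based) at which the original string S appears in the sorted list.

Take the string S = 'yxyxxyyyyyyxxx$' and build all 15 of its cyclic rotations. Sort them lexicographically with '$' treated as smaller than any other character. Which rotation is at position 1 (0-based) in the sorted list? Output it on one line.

Answer: x$yxyxxyyyyyyxx

Derivation:
All 15 rotations (rotation i = S[i:]+S[:i]):
  rot[0] = yxyxxyyyyyyxxx$
  rot[1] = xyxxyyyyyyxxx$y
  rot[2] = yxxyyyyyyxxx$yx
  rot[3] = xxyyyyyyxxx$yxy
  rot[4] = xyyyyyyxxx$yxyx
  rot[5] = yyyyyyxxx$yxyxx
  rot[6] = yyyyyxxx$yxyxxy
  rot[7] = yyyyxxx$yxyxxyy
  rot[8] = yyyxxx$yxyxxyyy
  rot[9] = yyxxx$yxyxxyyyy
  rot[10] = yxxx$yxyxxyyyyy
  rot[11] = xxx$yxyxxyyyyyy
  rot[12] = xx$yxyxxyyyyyyx
  rot[13] = x$yxyxxyyyyyyxx
  rot[14] = $yxyxxyyyyyyxxx
Sorted (with $ < everything):
  sorted[0] = $yxyxxyyyyyyxxx
  sorted[1] = x$yxyxxyyyyyyxx
  sorted[2] = xx$yxyxxyyyyyyx
  sorted[3] = xxx$yxyxxyyyyyy
  sorted[4] = xxyyyyyyxxx$yxy
  sorted[5] = xyxxyyyyyyxxx$y
  sorted[6] = xyyyyyyxxx$yxyx
  sorted[7] = yxxx$yxyxxyyyyy
  sorted[8] = yxxyyyyyyxxx$yx
  sorted[9] = yxyxxyyyyyyxxx$
  sorted[10] = yyxxx$yxyxxyyyy
  sorted[11] = yyyxxx$yxyxxyyy
  sorted[12] = yyyyxxx$yxyxxyy
  sorted[13] = yyyyyxxx$yxyxxy
  sorted[14] = yyyyyyxxx$yxyxx
sorted[1] = x$yxyxxyyyyyyxx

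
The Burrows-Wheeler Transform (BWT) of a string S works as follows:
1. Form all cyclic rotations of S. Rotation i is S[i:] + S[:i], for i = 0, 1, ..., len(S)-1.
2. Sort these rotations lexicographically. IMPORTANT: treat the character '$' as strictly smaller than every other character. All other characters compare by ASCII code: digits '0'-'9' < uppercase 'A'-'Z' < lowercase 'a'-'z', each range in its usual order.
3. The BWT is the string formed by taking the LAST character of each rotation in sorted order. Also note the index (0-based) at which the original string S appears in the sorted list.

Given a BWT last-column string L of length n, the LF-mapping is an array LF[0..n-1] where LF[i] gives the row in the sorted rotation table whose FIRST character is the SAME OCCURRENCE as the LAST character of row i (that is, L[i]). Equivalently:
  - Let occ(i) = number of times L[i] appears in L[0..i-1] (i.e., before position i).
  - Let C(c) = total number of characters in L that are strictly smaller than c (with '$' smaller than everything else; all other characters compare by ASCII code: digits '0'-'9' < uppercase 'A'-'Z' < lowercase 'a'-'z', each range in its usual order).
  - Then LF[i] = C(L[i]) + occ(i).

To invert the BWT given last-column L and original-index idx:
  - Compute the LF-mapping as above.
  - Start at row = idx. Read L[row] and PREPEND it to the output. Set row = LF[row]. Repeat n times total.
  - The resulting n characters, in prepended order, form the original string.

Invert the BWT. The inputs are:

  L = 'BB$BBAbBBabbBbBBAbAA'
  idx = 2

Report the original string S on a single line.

Answer: AbBBAbbBBaBBAbBbBAB$

Derivation:
LF mapping: 5 6 0 7 8 1 15 9 10 14 16 17 11 18 12 13 2 19 3 4
Walk LF starting at row 2, prepending L[row]:
  step 1: row=2, L[2]='$', prepend. Next row=LF[2]=0
  step 2: row=0, L[0]='B', prepend. Next row=LF[0]=5
  step 3: row=5, L[5]='A', prepend. Next row=LF[5]=1
  step 4: row=1, L[1]='B', prepend. Next row=LF[1]=6
  step 5: row=6, L[6]='b', prepend. Next row=LF[6]=15
  step 6: row=15, L[15]='B', prepend. Next row=LF[15]=13
  step 7: row=13, L[13]='b', prepend. Next row=LF[13]=18
  step 8: row=18, L[18]='A', prepend. Next row=LF[18]=3
  step 9: row=3, L[3]='B', prepend. Next row=LF[3]=7
  step 10: row=7, L[7]='B', prepend. Next row=LF[7]=9
  step 11: row=9, L[9]='a', prepend. Next row=LF[9]=14
  step 12: row=14, L[14]='B', prepend. Next row=LF[14]=12
  step 13: row=12, L[12]='B', prepend. Next row=LF[12]=11
  step 14: row=11, L[11]='b', prepend. Next row=LF[11]=17
  step 15: row=17, L[17]='b', prepend. Next row=LF[17]=19
  step 16: row=19, L[19]='A', prepend. Next row=LF[19]=4
  step 17: row=4, L[4]='B', prepend. Next row=LF[4]=8
  step 18: row=8, L[8]='B', prepend. Next row=LF[8]=10
  step 19: row=10, L[10]='b', prepend. Next row=LF[10]=16
  step 20: row=16, L[16]='A', prepend. Next row=LF[16]=2
Reversed output: AbBBAbbBBaBBAbBbBAB$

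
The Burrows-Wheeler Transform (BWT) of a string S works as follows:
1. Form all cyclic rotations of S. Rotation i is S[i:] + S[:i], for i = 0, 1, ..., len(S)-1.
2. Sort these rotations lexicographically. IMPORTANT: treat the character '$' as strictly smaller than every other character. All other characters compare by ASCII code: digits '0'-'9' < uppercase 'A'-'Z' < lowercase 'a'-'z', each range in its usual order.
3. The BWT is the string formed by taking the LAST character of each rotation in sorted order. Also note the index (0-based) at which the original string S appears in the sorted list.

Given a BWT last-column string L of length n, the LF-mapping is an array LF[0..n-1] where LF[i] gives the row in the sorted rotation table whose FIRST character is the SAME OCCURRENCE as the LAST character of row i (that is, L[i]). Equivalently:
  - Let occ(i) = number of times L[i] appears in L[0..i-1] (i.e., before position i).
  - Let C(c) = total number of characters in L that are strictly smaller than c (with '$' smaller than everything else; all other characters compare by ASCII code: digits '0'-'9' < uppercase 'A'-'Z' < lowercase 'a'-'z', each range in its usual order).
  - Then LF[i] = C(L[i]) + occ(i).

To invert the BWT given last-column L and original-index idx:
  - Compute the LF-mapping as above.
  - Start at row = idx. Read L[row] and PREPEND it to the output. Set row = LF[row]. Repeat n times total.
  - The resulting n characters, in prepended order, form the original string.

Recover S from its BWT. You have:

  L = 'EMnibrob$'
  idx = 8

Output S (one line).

LF mapping: 1 2 6 5 3 8 7 4 0
Walk LF starting at row 8, prepending L[row]:
  step 1: row=8, L[8]='$', prepend. Next row=LF[8]=0
  step 2: row=0, L[0]='E', prepend. Next row=LF[0]=1
  step 3: row=1, L[1]='M', prepend. Next row=LF[1]=2
  step 4: row=2, L[2]='n', prepend. Next row=LF[2]=6
  step 5: row=6, L[6]='o', prepend. Next row=LF[6]=7
  step 6: row=7, L[7]='b', prepend. Next row=LF[7]=4
  step 7: row=4, L[4]='b', prepend. Next row=LF[4]=3
  step 8: row=3, L[3]='i', prepend. Next row=LF[3]=5
  step 9: row=5, L[5]='r', prepend. Next row=LF[5]=8
Reversed output: ribbonME$

Answer: ribbonME$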